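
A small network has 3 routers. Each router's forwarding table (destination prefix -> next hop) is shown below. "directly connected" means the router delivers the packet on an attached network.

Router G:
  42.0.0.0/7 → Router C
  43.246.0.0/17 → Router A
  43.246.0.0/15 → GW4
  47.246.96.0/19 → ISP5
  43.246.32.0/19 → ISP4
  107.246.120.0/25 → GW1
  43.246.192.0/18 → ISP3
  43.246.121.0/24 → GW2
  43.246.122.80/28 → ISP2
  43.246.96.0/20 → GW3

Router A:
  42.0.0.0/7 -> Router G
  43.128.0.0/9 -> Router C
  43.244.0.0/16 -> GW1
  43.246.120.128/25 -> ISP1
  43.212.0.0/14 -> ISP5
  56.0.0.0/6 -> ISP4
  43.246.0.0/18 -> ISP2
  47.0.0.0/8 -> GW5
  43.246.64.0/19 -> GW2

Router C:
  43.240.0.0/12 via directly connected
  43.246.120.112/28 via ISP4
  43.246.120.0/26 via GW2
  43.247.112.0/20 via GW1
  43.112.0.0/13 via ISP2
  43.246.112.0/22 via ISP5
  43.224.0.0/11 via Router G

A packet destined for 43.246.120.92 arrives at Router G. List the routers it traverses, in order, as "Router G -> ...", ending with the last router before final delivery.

At Router G: longest match for 43.246.120.92 is 43.246.0.0/17 -> Router A
At Router A: longest match for 43.246.120.92 is 43.128.0.0/9 -> Router C
At Router C: longest match for 43.246.120.92 is 43.240.0.0/12 -> directly connected

Router G -> Router A -> Router C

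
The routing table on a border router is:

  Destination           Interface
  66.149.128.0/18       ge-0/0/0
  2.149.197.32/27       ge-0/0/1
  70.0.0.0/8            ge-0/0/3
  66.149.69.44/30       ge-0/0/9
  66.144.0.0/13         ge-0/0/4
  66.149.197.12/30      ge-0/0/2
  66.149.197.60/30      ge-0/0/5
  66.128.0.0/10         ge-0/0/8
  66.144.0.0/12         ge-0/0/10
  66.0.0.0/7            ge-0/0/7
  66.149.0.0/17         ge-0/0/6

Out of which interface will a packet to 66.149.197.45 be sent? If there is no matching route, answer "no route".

ge-0/0/4

Routes whose prefix contains 66.149.197.45:
  66.0.0.0/7 (66.0.0.0 - 67.255.255.255) -> ge-0/0/7
  66.128.0.0/10 (66.128.0.0 - 66.191.255.255) -> ge-0/0/8
  66.144.0.0/12 (66.144.0.0 - 66.159.255.255) -> ge-0/0/10
  66.144.0.0/13 (66.144.0.0 - 66.151.255.255) -> ge-0/0/4
More-specific entries that do NOT match:
  66.149.69.44/30 (66.149.69.44 - 66.149.69.47) does not contain 66.149.197.45
  66.149.197.12/30 (66.149.197.12 - 66.149.197.15) does not contain 66.149.197.45
  66.149.197.60/30 (66.149.197.60 - 66.149.197.63) does not contain 66.149.197.45
  2.149.197.32/27 (2.149.197.32 - 2.149.197.63) does not contain 66.149.197.45
  66.149.128.0/18 (66.149.128.0 - 66.149.191.255) does not contain 66.149.197.45
  66.149.0.0/17 (66.149.0.0 - 66.149.127.255) does not contain 66.149.197.45
Longest matching prefix is /13 -> interface ge-0/0/4.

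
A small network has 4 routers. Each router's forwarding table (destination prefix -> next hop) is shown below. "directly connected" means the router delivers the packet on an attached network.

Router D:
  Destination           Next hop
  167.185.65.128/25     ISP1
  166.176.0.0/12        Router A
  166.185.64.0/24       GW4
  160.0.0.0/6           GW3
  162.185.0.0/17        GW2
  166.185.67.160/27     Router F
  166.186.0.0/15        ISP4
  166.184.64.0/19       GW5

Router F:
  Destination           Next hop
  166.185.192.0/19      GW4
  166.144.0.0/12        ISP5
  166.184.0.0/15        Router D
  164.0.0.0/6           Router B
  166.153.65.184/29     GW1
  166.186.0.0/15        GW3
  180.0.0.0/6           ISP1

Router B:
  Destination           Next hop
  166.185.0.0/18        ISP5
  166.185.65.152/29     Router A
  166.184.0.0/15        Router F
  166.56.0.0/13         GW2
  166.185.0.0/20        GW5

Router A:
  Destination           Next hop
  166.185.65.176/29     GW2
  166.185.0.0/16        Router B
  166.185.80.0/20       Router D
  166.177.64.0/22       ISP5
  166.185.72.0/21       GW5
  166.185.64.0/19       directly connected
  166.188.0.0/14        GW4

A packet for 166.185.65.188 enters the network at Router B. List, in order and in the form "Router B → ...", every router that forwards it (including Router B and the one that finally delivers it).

Router B → Router F → Router D → Router A

At Router B: longest match for 166.185.65.188 is 166.184.0.0/15 -> Router F
At Router F: longest match for 166.185.65.188 is 166.184.0.0/15 -> Router D
At Router D: longest match for 166.185.65.188 is 166.176.0.0/12 -> Router A
At Router A: longest match for 166.185.65.188 is 166.185.64.0/19 -> directly connected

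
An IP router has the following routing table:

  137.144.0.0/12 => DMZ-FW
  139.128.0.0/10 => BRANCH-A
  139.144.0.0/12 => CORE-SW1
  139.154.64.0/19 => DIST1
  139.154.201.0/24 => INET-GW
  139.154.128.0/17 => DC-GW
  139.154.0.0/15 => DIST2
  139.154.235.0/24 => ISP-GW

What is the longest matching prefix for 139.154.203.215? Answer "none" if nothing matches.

Entries matching 139.154.203.215:
  139.128.0.0/10 (139.128.0.0 - 139.191.255.255)
  139.144.0.0/12 (139.144.0.0 - 139.159.255.255)
  139.154.0.0/15 (139.154.0.0 - 139.155.255.255)
  139.154.128.0/17 (139.154.128.0 - 139.154.255.255)
Most specific is 139.154.128.0/17.

139.154.128.0/17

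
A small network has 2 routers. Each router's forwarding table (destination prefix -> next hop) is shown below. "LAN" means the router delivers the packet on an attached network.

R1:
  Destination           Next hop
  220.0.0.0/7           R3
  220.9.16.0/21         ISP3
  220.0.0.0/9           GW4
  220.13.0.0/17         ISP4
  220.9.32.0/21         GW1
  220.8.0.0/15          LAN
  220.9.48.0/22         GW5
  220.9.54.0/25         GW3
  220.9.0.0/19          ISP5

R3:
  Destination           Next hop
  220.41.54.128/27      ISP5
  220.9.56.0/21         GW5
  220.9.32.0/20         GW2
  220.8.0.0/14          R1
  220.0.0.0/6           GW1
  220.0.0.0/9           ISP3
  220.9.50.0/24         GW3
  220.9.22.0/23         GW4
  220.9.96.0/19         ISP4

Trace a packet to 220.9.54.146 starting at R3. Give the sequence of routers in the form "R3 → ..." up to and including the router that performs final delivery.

At R3: longest match for 220.9.54.146 is 220.8.0.0/14 -> R1
At R1: longest match for 220.9.54.146 is 220.8.0.0/15 -> LAN

R3 → R1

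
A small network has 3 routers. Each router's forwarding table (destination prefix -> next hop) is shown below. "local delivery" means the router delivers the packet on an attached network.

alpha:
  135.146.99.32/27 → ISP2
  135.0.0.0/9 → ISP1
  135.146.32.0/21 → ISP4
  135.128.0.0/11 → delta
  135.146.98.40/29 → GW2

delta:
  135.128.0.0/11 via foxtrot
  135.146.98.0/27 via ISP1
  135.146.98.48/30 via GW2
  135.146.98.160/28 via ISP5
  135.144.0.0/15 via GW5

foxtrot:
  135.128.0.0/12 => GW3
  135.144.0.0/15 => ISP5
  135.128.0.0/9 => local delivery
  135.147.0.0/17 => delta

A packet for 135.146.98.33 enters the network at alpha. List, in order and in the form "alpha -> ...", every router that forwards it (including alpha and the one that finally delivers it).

alpha -> delta -> foxtrot

At alpha: longest match for 135.146.98.33 is 135.128.0.0/11 -> delta
At delta: longest match for 135.146.98.33 is 135.128.0.0/11 -> foxtrot
At foxtrot: longest match for 135.146.98.33 is 135.128.0.0/9 -> local delivery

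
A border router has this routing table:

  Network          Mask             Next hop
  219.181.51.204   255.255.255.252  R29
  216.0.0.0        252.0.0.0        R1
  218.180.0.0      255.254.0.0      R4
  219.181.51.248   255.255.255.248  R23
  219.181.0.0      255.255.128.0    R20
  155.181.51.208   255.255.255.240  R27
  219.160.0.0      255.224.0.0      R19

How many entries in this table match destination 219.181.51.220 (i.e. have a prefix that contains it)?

3

Prefixes containing 219.181.51.220:
  216.0.0.0/6 (216.0.0.0 - 219.255.255.255)
  219.160.0.0/11 (219.160.0.0 - 219.191.255.255)
  219.181.0.0/17 (219.181.0.0 - 219.181.127.255)
Total matching entries: 3.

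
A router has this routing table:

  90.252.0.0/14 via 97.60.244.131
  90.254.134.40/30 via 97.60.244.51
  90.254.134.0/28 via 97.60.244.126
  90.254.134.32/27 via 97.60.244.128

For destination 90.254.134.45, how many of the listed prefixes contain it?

2

Prefixes containing 90.254.134.45:
  90.252.0.0/14 (90.252.0.0 - 90.255.255.255)
  90.254.134.32/27 (90.254.134.32 - 90.254.134.63)
Total matching entries: 2.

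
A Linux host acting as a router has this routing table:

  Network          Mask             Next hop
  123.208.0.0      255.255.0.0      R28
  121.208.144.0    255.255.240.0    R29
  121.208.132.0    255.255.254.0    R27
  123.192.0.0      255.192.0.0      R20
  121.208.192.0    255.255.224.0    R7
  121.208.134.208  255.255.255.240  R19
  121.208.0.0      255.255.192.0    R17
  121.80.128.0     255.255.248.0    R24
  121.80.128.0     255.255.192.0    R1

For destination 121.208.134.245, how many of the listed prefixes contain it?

0

No listed prefix contains 121.208.134.245.
Total matching entries: 0.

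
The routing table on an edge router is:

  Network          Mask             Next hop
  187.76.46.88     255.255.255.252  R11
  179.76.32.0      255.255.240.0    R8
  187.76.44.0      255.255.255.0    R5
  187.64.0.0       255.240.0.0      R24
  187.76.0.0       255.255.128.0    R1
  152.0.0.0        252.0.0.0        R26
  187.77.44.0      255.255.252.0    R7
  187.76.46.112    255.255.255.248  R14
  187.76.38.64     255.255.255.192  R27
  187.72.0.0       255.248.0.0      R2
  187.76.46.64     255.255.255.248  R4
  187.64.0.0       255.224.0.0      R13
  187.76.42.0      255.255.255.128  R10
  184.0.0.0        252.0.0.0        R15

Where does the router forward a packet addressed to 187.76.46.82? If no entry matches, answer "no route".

R1

Routes whose prefix contains 187.76.46.82:
  184.0.0.0/6 (184.0.0.0 - 187.255.255.255) -> R15
  187.64.0.0/11 (187.64.0.0 - 187.95.255.255) -> R13
  187.64.0.0/12 (187.64.0.0 - 187.79.255.255) -> R24
  187.72.0.0/13 (187.72.0.0 - 187.79.255.255) -> R2
  187.76.0.0/17 (187.76.0.0 - 187.76.127.255) -> R1
More-specific entries that do NOT match:
  187.76.46.88/30 (187.76.46.88 - 187.76.46.91) does not contain 187.76.46.82
  187.76.46.112/29 (187.76.46.112 - 187.76.46.119) does not contain 187.76.46.82
  187.76.46.64/29 (187.76.46.64 - 187.76.46.71) does not contain 187.76.46.82
  187.76.38.64/26 (187.76.38.64 - 187.76.38.127) does not contain 187.76.46.82
  187.76.42.0/25 (187.76.42.0 - 187.76.42.127) does not contain 187.76.46.82
  187.76.44.0/24 (187.76.44.0 - 187.76.44.255) does not contain 187.76.46.82
  187.77.44.0/22 (187.77.44.0 - 187.77.47.255) does not contain 187.76.46.82
  179.76.32.0/20 (179.76.32.0 - 179.76.47.255) does not contain 187.76.46.82
Longest matching prefix is /17 -> next hop R1.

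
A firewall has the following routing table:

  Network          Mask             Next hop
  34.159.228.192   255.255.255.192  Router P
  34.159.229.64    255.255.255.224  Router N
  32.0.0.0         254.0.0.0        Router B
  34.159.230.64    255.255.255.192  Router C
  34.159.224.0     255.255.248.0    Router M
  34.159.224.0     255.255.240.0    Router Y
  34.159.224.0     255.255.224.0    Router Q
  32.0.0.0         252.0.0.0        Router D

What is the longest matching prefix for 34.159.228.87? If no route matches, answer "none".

Entries matching 34.159.228.87:
  32.0.0.0/6 (32.0.0.0 - 35.255.255.255)
  34.159.224.0/19 (34.159.224.0 - 34.159.255.255)
  34.159.224.0/20 (34.159.224.0 - 34.159.239.255)
  34.159.224.0/21 (34.159.224.0 - 34.159.231.255)
Most specific is 34.159.224.0/21.

34.159.224.0/21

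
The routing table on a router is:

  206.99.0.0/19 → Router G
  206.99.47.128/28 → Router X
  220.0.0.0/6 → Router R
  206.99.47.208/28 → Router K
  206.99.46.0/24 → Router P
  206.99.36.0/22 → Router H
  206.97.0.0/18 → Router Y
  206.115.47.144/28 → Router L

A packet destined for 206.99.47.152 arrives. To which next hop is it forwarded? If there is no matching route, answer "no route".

No entry's prefix contains 206.99.47.152; there is no default route.

no route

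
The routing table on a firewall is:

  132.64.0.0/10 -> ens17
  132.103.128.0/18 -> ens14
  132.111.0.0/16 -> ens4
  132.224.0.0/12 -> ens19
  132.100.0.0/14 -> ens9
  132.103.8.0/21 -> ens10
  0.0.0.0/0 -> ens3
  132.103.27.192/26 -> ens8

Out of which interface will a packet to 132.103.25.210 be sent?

ens9

Routes whose prefix contains 132.103.25.210:
  0.0.0.0/0 (default, matches everything) -> ens3
  132.64.0.0/10 (132.64.0.0 - 132.127.255.255) -> ens17
  132.100.0.0/14 (132.100.0.0 - 132.103.255.255) -> ens9
More-specific entries that do NOT match:
  132.103.27.192/26 (132.103.27.192 - 132.103.27.255) does not contain 132.103.25.210
  132.103.8.0/21 (132.103.8.0 - 132.103.15.255) does not contain 132.103.25.210
  132.103.128.0/18 (132.103.128.0 - 132.103.191.255) does not contain 132.103.25.210
  132.111.0.0/16 (132.111.0.0 - 132.111.255.255) does not contain 132.103.25.210
Longest matching prefix is /14 -> interface ens9.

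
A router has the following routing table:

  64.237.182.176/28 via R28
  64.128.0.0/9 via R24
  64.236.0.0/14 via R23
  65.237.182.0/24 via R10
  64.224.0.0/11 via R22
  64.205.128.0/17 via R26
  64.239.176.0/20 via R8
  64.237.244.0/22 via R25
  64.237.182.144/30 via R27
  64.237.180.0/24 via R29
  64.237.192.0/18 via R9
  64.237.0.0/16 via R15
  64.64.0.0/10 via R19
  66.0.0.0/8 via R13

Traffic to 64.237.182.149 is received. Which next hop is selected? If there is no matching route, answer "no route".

R15

Routes whose prefix contains 64.237.182.149:
  64.128.0.0/9 (64.128.0.0 - 64.255.255.255) -> R24
  64.224.0.0/11 (64.224.0.0 - 64.255.255.255) -> R22
  64.236.0.0/14 (64.236.0.0 - 64.239.255.255) -> R23
  64.237.0.0/16 (64.237.0.0 - 64.237.255.255) -> R15
More-specific entries that do NOT match:
  64.237.182.144/30 (64.237.182.144 - 64.237.182.147) does not contain 64.237.182.149
  64.237.182.176/28 (64.237.182.176 - 64.237.182.191) does not contain 64.237.182.149
  65.237.182.0/24 (65.237.182.0 - 65.237.182.255) does not contain 64.237.182.149
  64.237.180.0/24 (64.237.180.0 - 64.237.180.255) does not contain 64.237.182.149
  64.237.244.0/22 (64.237.244.0 - 64.237.247.255) does not contain 64.237.182.149
  64.239.176.0/20 (64.239.176.0 - 64.239.191.255) does not contain 64.237.182.149
  64.237.192.0/18 (64.237.192.0 - 64.237.255.255) does not contain 64.237.182.149
  64.205.128.0/17 (64.205.128.0 - 64.205.255.255) does not contain 64.237.182.149
Longest matching prefix is /16 -> next hop R15.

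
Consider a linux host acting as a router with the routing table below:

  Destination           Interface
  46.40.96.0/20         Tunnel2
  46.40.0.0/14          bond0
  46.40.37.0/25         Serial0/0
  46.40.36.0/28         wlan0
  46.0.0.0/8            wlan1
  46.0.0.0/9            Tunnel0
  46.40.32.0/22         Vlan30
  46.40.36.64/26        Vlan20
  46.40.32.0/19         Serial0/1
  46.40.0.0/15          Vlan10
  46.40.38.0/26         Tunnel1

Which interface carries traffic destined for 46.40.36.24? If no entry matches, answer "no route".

Routes whose prefix contains 46.40.36.24:
  46.0.0.0/8 (46.0.0.0 - 46.255.255.255) -> wlan1
  46.0.0.0/9 (46.0.0.0 - 46.127.255.255) -> Tunnel0
  46.40.0.0/14 (46.40.0.0 - 46.43.255.255) -> bond0
  46.40.0.0/15 (46.40.0.0 - 46.41.255.255) -> Vlan10
  46.40.32.0/19 (46.40.32.0 - 46.40.63.255) -> Serial0/1
More-specific entries that do NOT match:
  46.40.36.0/28 (46.40.36.0 - 46.40.36.15) does not contain 46.40.36.24
  46.40.36.64/26 (46.40.36.64 - 46.40.36.127) does not contain 46.40.36.24
  46.40.38.0/26 (46.40.38.0 - 46.40.38.63) does not contain 46.40.36.24
  46.40.37.0/25 (46.40.37.0 - 46.40.37.127) does not contain 46.40.36.24
  46.40.32.0/22 (46.40.32.0 - 46.40.35.255) does not contain 46.40.36.24
  46.40.96.0/20 (46.40.96.0 - 46.40.111.255) does not contain 46.40.36.24
Longest matching prefix is /19 -> interface Serial0/1.

Serial0/1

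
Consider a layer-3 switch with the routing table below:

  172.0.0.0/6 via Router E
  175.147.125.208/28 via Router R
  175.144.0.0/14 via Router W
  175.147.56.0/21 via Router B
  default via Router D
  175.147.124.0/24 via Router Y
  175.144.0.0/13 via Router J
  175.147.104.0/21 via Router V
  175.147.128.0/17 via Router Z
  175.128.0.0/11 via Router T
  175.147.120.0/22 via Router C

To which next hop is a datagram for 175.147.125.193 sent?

Routes whose prefix contains 175.147.125.193:
  0.0.0.0/0 (default, matches everything) -> Router D
  172.0.0.0/6 (172.0.0.0 - 175.255.255.255) -> Router E
  175.128.0.0/11 (175.128.0.0 - 175.159.255.255) -> Router T
  175.144.0.0/13 (175.144.0.0 - 175.151.255.255) -> Router J
  175.144.0.0/14 (175.144.0.0 - 175.147.255.255) -> Router W
More-specific entries that do NOT match:
  175.147.125.208/28 (175.147.125.208 - 175.147.125.223) does not contain 175.147.125.193
  175.147.124.0/24 (175.147.124.0 - 175.147.124.255) does not contain 175.147.125.193
  175.147.120.0/22 (175.147.120.0 - 175.147.123.255) does not contain 175.147.125.193
  175.147.56.0/21 (175.147.56.0 - 175.147.63.255) does not contain 175.147.125.193
  175.147.104.0/21 (175.147.104.0 - 175.147.111.255) does not contain 175.147.125.193
  175.147.128.0/17 (175.147.128.0 - 175.147.255.255) does not contain 175.147.125.193
Longest matching prefix is /14 -> next hop Router W.

Router W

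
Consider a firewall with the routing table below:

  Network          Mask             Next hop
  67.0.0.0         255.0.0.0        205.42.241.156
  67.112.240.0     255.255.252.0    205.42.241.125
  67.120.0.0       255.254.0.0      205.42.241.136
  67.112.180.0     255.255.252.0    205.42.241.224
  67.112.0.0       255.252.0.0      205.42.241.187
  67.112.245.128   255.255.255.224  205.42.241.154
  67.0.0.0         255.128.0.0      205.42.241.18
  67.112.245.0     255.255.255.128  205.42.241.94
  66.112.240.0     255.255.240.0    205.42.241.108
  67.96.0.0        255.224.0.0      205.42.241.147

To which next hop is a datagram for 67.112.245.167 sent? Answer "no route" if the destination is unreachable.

Routes whose prefix contains 67.112.245.167:
  67.0.0.0/8 (67.0.0.0 - 67.255.255.255) -> 205.42.241.156
  67.0.0.0/9 (67.0.0.0 - 67.127.255.255) -> 205.42.241.18
  67.96.0.0/11 (67.96.0.0 - 67.127.255.255) -> 205.42.241.147
  67.112.0.0/14 (67.112.0.0 - 67.115.255.255) -> 205.42.241.187
More-specific entries that do NOT match:
  67.112.245.128/27 (67.112.245.128 - 67.112.245.159) does not contain 67.112.245.167
  67.112.245.0/25 (67.112.245.0 - 67.112.245.127) does not contain 67.112.245.167
  67.112.240.0/22 (67.112.240.0 - 67.112.243.255) does not contain 67.112.245.167
  67.112.180.0/22 (67.112.180.0 - 67.112.183.255) does not contain 67.112.245.167
  66.112.240.0/20 (66.112.240.0 - 66.112.255.255) does not contain 67.112.245.167
  67.120.0.0/15 (67.120.0.0 - 67.121.255.255) does not contain 67.112.245.167
Longest matching prefix is /14 -> next hop 205.42.241.187.

205.42.241.187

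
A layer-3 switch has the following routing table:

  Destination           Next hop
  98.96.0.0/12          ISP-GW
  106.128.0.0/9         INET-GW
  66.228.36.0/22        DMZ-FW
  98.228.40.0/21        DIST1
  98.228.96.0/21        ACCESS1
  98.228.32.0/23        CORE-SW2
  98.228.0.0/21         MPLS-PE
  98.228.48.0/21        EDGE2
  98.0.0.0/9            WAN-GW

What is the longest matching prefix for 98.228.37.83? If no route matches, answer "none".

none

98.228.37.83 is outside every listed prefix and there is no default route.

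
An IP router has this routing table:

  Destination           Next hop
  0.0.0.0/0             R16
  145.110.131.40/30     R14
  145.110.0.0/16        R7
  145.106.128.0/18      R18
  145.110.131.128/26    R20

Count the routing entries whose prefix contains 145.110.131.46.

Prefixes containing 145.110.131.46:
  0.0.0.0/0 (default, matches everything)
  145.110.0.0/16 (145.110.0.0 - 145.110.255.255)
Total matching entries: 2.

2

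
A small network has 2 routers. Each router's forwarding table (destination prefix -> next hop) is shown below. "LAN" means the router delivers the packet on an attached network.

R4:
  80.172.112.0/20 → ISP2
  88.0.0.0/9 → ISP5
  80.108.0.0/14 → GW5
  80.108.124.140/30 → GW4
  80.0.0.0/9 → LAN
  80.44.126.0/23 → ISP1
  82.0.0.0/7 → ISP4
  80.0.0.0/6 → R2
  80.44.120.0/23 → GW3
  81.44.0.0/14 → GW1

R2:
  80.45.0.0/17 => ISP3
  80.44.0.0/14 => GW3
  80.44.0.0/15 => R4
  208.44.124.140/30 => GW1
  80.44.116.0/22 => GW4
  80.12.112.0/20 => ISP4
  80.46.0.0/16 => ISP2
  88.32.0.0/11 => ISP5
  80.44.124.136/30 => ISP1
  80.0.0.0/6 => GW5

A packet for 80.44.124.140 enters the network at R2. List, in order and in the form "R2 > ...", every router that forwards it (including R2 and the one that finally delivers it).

R2 > R4

At R2: longest match for 80.44.124.140 is 80.44.0.0/15 -> R4
At R4: longest match for 80.44.124.140 is 80.0.0.0/9 -> LAN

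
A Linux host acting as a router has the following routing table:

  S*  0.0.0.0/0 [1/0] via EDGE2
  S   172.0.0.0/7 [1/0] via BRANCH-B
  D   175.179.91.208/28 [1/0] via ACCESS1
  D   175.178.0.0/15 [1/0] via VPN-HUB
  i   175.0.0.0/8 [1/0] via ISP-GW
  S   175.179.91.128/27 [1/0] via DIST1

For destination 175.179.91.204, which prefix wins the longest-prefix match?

175.178.0.0/15

Entries matching 175.179.91.204:
  0.0.0.0/0 (default, matches everything)
  175.0.0.0/8 (175.0.0.0 - 175.255.255.255)
  175.178.0.0/15 (175.178.0.0 - 175.179.255.255)
Most specific is 175.178.0.0/15.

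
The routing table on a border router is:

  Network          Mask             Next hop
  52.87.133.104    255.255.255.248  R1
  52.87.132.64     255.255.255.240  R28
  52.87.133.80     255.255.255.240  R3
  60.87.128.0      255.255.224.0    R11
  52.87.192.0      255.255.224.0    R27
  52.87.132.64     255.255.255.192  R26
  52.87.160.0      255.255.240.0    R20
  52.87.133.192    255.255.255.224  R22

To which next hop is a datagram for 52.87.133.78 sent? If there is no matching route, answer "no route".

No entry's prefix contains 52.87.133.78; there is no default route.

no route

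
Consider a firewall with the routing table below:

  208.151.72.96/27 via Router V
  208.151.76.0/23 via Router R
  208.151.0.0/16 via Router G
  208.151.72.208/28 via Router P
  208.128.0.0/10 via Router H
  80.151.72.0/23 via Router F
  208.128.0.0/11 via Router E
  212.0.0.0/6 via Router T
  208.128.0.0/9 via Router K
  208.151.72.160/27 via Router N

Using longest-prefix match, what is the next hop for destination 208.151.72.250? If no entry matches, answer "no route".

Routes whose prefix contains 208.151.72.250:
  208.128.0.0/9 (208.128.0.0 - 208.255.255.255) -> Router K
  208.128.0.0/10 (208.128.0.0 - 208.191.255.255) -> Router H
  208.128.0.0/11 (208.128.0.0 - 208.159.255.255) -> Router E
  208.151.0.0/16 (208.151.0.0 - 208.151.255.255) -> Router G
More-specific entries that do NOT match:
  208.151.72.208/28 (208.151.72.208 - 208.151.72.223) does not contain 208.151.72.250
  208.151.72.96/27 (208.151.72.96 - 208.151.72.127) does not contain 208.151.72.250
  208.151.72.160/27 (208.151.72.160 - 208.151.72.191) does not contain 208.151.72.250
  208.151.76.0/23 (208.151.76.0 - 208.151.77.255) does not contain 208.151.72.250
  80.151.72.0/23 (80.151.72.0 - 80.151.73.255) does not contain 208.151.72.250
Longest matching prefix is /16 -> next hop Router G.

Router G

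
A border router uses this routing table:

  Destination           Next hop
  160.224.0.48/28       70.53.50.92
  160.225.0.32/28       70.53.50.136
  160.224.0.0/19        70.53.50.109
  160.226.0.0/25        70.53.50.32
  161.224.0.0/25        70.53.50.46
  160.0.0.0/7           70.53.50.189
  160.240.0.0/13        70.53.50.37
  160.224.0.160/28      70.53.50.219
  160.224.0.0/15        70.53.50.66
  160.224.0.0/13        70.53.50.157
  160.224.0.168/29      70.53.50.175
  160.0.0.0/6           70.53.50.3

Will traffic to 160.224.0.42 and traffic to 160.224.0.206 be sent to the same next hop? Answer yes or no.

yes

160.224.0.42: longest match 160.224.0.0/19 -> 70.53.50.109
160.224.0.206: longest match 160.224.0.0/19 -> 70.53.50.109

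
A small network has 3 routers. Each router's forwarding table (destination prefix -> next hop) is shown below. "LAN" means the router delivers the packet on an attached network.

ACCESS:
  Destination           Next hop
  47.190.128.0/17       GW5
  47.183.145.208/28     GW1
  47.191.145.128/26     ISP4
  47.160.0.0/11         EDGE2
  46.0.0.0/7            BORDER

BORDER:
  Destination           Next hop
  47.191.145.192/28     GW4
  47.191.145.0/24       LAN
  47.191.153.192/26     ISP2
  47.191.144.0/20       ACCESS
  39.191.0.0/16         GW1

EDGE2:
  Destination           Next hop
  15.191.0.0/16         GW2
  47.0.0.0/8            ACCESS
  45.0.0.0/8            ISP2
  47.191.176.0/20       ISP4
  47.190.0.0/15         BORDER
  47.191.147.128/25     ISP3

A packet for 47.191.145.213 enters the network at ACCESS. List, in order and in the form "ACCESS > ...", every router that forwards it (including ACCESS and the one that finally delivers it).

ACCESS > EDGE2 > BORDER

At ACCESS: longest match for 47.191.145.213 is 47.160.0.0/11 -> EDGE2
At EDGE2: longest match for 47.191.145.213 is 47.190.0.0/15 -> BORDER
At BORDER: longest match for 47.191.145.213 is 47.191.145.0/24 -> LAN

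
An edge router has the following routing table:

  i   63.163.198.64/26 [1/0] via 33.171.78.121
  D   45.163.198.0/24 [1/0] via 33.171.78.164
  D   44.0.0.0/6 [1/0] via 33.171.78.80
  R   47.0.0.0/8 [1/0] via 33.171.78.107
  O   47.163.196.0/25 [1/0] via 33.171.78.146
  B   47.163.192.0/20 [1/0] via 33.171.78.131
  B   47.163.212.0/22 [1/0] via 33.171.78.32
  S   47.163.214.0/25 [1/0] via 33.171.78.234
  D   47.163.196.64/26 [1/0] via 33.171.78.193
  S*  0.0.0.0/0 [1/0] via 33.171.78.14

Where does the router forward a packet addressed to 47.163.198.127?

33.171.78.131

Routes whose prefix contains 47.163.198.127:
  0.0.0.0/0 (default, matches everything) -> 33.171.78.14
  44.0.0.0/6 (44.0.0.0 - 47.255.255.255) -> 33.171.78.80
  47.0.0.0/8 (47.0.0.0 - 47.255.255.255) -> 33.171.78.107
  47.163.192.0/20 (47.163.192.0 - 47.163.207.255) -> 33.171.78.131
More-specific entries that do NOT match:
  63.163.198.64/26 (63.163.198.64 - 63.163.198.127) does not contain 47.163.198.127
  47.163.196.64/26 (47.163.196.64 - 47.163.196.127) does not contain 47.163.198.127
  47.163.196.0/25 (47.163.196.0 - 47.163.196.127) does not contain 47.163.198.127
  47.163.214.0/25 (47.163.214.0 - 47.163.214.127) does not contain 47.163.198.127
  45.163.198.0/24 (45.163.198.0 - 45.163.198.255) does not contain 47.163.198.127
  47.163.212.0/22 (47.163.212.0 - 47.163.215.255) does not contain 47.163.198.127
Longest matching prefix is /20 -> next hop 33.171.78.131.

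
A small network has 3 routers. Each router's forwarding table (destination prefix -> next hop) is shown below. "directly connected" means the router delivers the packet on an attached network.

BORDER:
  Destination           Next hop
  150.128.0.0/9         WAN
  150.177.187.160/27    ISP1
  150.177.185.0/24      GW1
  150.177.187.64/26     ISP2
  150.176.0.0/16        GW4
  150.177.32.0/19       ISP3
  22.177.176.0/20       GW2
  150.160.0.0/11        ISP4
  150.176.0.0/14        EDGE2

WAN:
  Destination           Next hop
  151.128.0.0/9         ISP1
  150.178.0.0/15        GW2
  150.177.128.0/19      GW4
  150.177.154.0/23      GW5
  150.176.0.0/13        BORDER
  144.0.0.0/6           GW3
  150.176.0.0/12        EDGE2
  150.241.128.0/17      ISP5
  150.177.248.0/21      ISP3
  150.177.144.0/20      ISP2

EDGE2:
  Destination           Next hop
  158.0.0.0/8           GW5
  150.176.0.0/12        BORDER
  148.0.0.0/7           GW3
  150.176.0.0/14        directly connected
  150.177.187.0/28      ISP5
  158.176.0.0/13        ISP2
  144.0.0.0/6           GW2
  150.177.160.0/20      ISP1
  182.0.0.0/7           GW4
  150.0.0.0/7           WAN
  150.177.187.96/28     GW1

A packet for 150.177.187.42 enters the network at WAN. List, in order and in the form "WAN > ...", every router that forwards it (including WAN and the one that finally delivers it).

WAN > BORDER > EDGE2

At WAN: longest match for 150.177.187.42 is 150.176.0.0/13 -> BORDER
At BORDER: longest match for 150.177.187.42 is 150.176.0.0/14 -> EDGE2
At EDGE2: longest match for 150.177.187.42 is 150.176.0.0/14 -> directly connected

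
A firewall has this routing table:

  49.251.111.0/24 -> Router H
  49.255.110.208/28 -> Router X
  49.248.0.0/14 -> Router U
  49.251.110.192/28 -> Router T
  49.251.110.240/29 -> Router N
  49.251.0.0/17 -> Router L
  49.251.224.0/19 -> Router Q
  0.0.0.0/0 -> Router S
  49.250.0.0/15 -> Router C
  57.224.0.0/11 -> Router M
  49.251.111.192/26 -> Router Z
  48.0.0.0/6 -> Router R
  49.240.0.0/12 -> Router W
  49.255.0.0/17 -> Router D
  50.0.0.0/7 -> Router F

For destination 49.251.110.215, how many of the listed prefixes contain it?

Prefixes containing 49.251.110.215:
  0.0.0.0/0 (default, matches everything)
  48.0.0.0/6 (48.0.0.0 - 51.255.255.255)
  49.240.0.0/12 (49.240.0.0 - 49.255.255.255)
  49.248.0.0/14 (49.248.0.0 - 49.251.255.255)
  49.250.0.0/15 (49.250.0.0 - 49.251.255.255)
  49.251.0.0/17 (49.251.0.0 - 49.251.127.255)
Total matching entries: 6.

6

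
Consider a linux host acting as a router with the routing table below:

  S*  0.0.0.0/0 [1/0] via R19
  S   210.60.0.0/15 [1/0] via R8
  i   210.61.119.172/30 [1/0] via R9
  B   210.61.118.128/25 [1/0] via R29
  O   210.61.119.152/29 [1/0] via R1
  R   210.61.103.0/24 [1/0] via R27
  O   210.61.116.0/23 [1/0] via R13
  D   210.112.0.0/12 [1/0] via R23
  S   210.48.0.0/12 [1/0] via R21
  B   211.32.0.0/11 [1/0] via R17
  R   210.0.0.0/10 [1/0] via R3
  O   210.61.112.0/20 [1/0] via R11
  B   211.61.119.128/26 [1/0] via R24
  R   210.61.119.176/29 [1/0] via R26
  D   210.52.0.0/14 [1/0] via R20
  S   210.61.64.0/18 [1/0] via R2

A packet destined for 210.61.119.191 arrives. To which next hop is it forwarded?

Routes whose prefix contains 210.61.119.191:
  0.0.0.0/0 (default, matches everything) -> R19
  210.0.0.0/10 (210.0.0.0 - 210.63.255.255) -> R3
  210.48.0.0/12 (210.48.0.0 - 210.63.255.255) -> R21
  210.60.0.0/15 (210.60.0.0 - 210.61.255.255) -> R8
  210.61.64.0/18 (210.61.64.0 - 210.61.127.255) -> R2
  210.61.112.0/20 (210.61.112.0 - 210.61.127.255) -> R11
More-specific entries that do NOT match:
  210.61.119.172/30 (210.61.119.172 - 210.61.119.175) does not contain 210.61.119.191
  210.61.119.152/29 (210.61.119.152 - 210.61.119.159) does not contain 210.61.119.191
  210.61.119.176/29 (210.61.119.176 - 210.61.119.183) does not contain 210.61.119.191
  211.61.119.128/26 (211.61.119.128 - 211.61.119.191) does not contain 210.61.119.191
  210.61.118.128/25 (210.61.118.128 - 210.61.118.255) does not contain 210.61.119.191
  210.61.103.0/24 (210.61.103.0 - 210.61.103.255) does not contain 210.61.119.191
  210.61.116.0/23 (210.61.116.0 - 210.61.117.255) does not contain 210.61.119.191
Longest matching prefix is /20 -> next hop R11.

R11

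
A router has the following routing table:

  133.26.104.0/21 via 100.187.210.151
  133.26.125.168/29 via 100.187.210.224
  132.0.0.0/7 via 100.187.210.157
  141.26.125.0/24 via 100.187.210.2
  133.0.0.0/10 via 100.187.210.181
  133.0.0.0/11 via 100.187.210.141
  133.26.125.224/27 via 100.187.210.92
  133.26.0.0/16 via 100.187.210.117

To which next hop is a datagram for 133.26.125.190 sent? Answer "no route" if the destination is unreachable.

Routes whose prefix contains 133.26.125.190:
  132.0.0.0/7 (132.0.0.0 - 133.255.255.255) -> 100.187.210.157
  133.0.0.0/10 (133.0.0.0 - 133.63.255.255) -> 100.187.210.181
  133.0.0.0/11 (133.0.0.0 - 133.31.255.255) -> 100.187.210.141
  133.26.0.0/16 (133.26.0.0 - 133.26.255.255) -> 100.187.210.117
More-specific entries that do NOT match:
  133.26.125.168/29 (133.26.125.168 - 133.26.125.175) does not contain 133.26.125.190
  133.26.125.224/27 (133.26.125.224 - 133.26.125.255) does not contain 133.26.125.190
  141.26.125.0/24 (141.26.125.0 - 141.26.125.255) does not contain 133.26.125.190
  133.26.104.0/21 (133.26.104.0 - 133.26.111.255) does not contain 133.26.125.190
Longest matching prefix is /16 -> next hop 100.187.210.117.

100.187.210.117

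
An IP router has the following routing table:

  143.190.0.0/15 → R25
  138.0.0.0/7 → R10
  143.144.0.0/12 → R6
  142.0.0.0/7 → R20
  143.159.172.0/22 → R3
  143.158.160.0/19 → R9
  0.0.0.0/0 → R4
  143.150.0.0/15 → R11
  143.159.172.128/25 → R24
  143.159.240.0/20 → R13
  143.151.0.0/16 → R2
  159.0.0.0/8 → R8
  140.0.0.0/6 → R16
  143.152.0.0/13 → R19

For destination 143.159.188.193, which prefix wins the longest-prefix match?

Entries matching 143.159.188.193:
  0.0.0.0/0 (default, matches everything)
  140.0.0.0/6 (140.0.0.0 - 143.255.255.255)
  142.0.0.0/7 (142.0.0.0 - 143.255.255.255)
  143.144.0.0/12 (143.144.0.0 - 143.159.255.255)
  143.152.0.0/13 (143.152.0.0 - 143.159.255.255)
Most specific is 143.152.0.0/13.

143.152.0.0/13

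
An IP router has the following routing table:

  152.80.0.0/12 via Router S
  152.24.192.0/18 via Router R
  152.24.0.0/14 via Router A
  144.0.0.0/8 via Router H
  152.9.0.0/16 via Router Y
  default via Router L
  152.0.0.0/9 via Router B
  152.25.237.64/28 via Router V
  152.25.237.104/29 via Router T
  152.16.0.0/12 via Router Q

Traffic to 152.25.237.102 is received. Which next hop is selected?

Routes whose prefix contains 152.25.237.102:
  0.0.0.0/0 (default, matches everything) -> Router L
  152.0.0.0/9 (152.0.0.0 - 152.127.255.255) -> Router B
  152.16.0.0/12 (152.16.0.0 - 152.31.255.255) -> Router Q
  152.24.0.0/14 (152.24.0.0 - 152.27.255.255) -> Router A
More-specific entries that do NOT match:
  152.25.237.104/29 (152.25.237.104 - 152.25.237.111) does not contain 152.25.237.102
  152.25.237.64/28 (152.25.237.64 - 152.25.237.79) does not contain 152.25.237.102
  152.24.192.0/18 (152.24.192.0 - 152.24.255.255) does not contain 152.25.237.102
  152.9.0.0/16 (152.9.0.0 - 152.9.255.255) does not contain 152.25.237.102
Longest matching prefix is /14 -> next hop Router A.

Router A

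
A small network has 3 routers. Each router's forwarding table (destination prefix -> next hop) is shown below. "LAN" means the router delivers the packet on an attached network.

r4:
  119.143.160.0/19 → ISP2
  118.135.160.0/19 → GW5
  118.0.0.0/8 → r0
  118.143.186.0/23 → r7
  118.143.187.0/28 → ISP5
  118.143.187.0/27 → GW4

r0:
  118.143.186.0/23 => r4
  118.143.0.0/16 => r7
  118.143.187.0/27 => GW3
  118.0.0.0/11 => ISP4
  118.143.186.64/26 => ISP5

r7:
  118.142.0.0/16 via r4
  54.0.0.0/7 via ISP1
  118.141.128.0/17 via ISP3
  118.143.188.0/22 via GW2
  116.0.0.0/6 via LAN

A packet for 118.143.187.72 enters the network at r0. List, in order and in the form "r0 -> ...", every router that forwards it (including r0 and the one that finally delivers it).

At r0: longest match for 118.143.187.72 is 118.143.186.0/23 -> r4
At r4: longest match for 118.143.187.72 is 118.143.186.0/23 -> r7
At r7: longest match for 118.143.187.72 is 116.0.0.0/6 -> LAN

r0 -> r4 -> r7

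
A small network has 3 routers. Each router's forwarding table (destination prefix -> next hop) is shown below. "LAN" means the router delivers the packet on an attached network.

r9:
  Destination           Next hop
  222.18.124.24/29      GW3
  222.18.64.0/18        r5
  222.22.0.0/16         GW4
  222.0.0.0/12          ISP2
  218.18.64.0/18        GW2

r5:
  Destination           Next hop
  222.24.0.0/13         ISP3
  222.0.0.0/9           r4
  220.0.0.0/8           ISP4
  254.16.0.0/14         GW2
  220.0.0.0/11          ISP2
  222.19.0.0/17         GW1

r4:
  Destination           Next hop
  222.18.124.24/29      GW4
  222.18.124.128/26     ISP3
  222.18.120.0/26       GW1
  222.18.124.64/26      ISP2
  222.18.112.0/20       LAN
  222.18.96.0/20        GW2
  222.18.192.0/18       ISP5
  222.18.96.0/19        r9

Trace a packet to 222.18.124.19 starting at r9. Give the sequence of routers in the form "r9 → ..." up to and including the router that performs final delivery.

r9 → r5 → r4

At r9: longest match for 222.18.124.19 is 222.18.64.0/18 -> r5
At r5: longest match for 222.18.124.19 is 222.0.0.0/9 -> r4
At r4: longest match for 222.18.124.19 is 222.18.112.0/20 -> LAN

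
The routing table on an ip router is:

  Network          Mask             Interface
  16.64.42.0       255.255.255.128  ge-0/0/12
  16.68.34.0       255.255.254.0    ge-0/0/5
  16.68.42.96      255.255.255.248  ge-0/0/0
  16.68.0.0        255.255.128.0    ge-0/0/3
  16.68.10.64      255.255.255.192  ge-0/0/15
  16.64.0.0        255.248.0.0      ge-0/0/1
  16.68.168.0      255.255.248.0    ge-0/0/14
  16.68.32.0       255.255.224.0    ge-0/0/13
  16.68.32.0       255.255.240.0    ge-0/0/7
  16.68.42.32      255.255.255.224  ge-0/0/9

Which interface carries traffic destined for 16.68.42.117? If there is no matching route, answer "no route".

ge-0/0/7

Routes whose prefix contains 16.68.42.117:
  16.64.0.0/13 (16.64.0.0 - 16.71.255.255) -> ge-0/0/1
  16.68.0.0/17 (16.68.0.0 - 16.68.127.255) -> ge-0/0/3
  16.68.32.0/19 (16.68.32.0 - 16.68.63.255) -> ge-0/0/13
  16.68.32.0/20 (16.68.32.0 - 16.68.47.255) -> ge-0/0/7
More-specific entries that do NOT match:
  16.68.42.96/29 (16.68.42.96 - 16.68.42.103) does not contain 16.68.42.117
  16.68.42.32/27 (16.68.42.32 - 16.68.42.63) does not contain 16.68.42.117
  16.68.10.64/26 (16.68.10.64 - 16.68.10.127) does not contain 16.68.42.117
  16.64.42.0/25 (16.64.42.0 - 16.64.42.127) does not contain 16.68.42.117
  16.68.34.0/23 (16.68.34.0 - 16.68.35.255) does not contain 16.68.42.117
  16.68.168.0/21 (16.68.168.0 - 16.68.175.255) does not contain 16.68.42.117
Longest matching prefix is /20 -> interface ge-0/0/7.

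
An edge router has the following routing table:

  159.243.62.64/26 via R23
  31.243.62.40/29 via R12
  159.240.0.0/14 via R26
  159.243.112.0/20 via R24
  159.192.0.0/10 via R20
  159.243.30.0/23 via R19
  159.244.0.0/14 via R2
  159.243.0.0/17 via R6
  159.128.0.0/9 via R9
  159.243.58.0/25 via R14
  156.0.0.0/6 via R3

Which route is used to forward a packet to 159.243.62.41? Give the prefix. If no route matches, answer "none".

Entries matching 159.243.62.41:
  156.0.0.0/6 (156.0.0.0 - 159.255.255.255)
  159.128.0.0/9 (159.128.0.0 - 159.255.255.255)
  159.192.0.0/10 (159.192.0.0 - 159.255.255.255)
  159.240.0.0/14 (159.240.0.0 - 159.243.255.255)
  159.243.0.0/17 (159.243.0.0 - 159.243.127.255)
Most specific is 159.243.0.0/17.

159.243.0.0/17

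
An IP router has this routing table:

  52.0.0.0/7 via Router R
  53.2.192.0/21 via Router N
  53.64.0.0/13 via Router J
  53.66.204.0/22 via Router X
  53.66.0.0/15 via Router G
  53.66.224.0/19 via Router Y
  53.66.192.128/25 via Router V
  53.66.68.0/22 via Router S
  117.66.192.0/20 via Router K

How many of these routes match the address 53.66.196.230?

3

Prefixes containing 53.66.196.230:
  52.0.0.0/7 (52.0.0.0 - 53.255.255.255)
  53.64.0.0/13 (53.64.0.0 - 53.71.255.255)
  53.66.0.0/15 (53.66.0.0 - 53.67.255.255)
Total matching entries: 3.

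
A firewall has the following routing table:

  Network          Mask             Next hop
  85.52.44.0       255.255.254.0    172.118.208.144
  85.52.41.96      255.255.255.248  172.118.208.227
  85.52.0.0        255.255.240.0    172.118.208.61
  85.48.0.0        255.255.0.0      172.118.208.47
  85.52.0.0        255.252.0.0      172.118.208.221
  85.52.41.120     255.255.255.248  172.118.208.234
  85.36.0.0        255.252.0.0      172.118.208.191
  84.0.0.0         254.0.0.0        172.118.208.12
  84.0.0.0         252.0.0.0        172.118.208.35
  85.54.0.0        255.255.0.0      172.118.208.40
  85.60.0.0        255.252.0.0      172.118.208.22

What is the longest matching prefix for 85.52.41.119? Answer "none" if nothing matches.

Entries matching 85.52.41.119:
  84.0.0.0/6 (84.0.0.0 - 87.255.255.255)
  84.0.0.0/7 (84.0.0.0 - 85.255.255.255)
  85.52.0.0/14 (85.52.0.0 - 85.55.255.255)
Most specific is 85.52.0.0/14.

85.52.0.0/14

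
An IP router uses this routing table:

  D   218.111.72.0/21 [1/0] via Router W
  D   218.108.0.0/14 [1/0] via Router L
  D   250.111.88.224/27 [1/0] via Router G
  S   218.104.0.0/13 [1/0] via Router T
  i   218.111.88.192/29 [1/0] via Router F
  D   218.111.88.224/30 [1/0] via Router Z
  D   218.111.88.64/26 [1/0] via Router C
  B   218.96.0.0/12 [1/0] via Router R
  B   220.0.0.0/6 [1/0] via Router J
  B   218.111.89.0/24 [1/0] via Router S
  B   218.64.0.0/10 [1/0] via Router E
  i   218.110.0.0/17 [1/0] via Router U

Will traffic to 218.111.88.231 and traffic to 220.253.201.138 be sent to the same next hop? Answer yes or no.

no

218.111.88.231: longest match 218.108.0.0/14 -> Router L
220.253.201.138: longest match 220.0.0.0/6 -> Router J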